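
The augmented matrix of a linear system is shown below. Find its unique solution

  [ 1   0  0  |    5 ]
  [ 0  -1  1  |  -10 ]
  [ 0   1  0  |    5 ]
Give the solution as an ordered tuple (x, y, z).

(5, 5, -5)

R2 → -1·R2
  [ 1  0   0  |   5 ]
  [ 0  1  -1  |  10 ]
  [ 0  1   0  |   5 ]
R3 → R3 − R2
  [ 1  0   0  |   5 ]
  [ 0  1  -1  |  10 ]
  [ 0  0   1  |  -5 ]
R2 → R2 + R3
  [ 1  0  0  |   5 ]
  [ 0  1  0  |   5 ]
  [ 0  0  1  |  -5 ]
Reading off the last column: x = 5, y = 5, z = -5.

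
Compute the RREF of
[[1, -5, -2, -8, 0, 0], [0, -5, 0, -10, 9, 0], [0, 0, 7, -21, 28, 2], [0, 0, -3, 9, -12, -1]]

r2 → -1/5·r2
  [ 1  -5  -2   -8     0   0 ]
  [ 0   1   0    2  -9/5   0 ]
  [ 0   0   7  -21    28   2 ]
  [ 0   0  -3    9   -12  -1 ]
r3 → 1/7·r3
  [ 1  -5  -2  -8     0    0 ]
  [ 0   1   0   2  -9/5    0 ]
  [ 0   0   1  -3     4  2/7 ]
  [ 0   0  -3   9   -12   -1 ]
r4 → r4 + 3·r3
  [ 1  -5  -2  -8     0     0 ]
  [ 0   1   0   2  -9/5     0 ]
  [ 0   0   1  -3     4   2/7 ]
  [ 0   0   0   0     0  -1/7 ]
r4 → -7·r4
  [ 1  -5  -2  -8     0    0 ]
  [ 0   1   0   2  -9/5    0 ]
  [ 0   0   1  -3     4  2/7 ]
  [ 0   0   0   0     0    1 ]
r3 → r3 − 2/7·r4
  [ 1  -5  -2  -8     0  0 ]
  [ 0   1   0   2  -9/5  0 ]
  [ 0   0   1  -3     4  0 ]
  [ 0   0   0   0     0  1 ]
r1 → r1 + 2·r3
  [ 1  -5  0  -14     8  0 ]
  [ 0   1  0    2  -9/5  0 ]
  [ 0   0  1   -3     4  0 ]
  [ 0   0  0    0     0  1 ]
r1 → r1 + 5·r2
  [ 1  0  0  -4    -1  0 ]
  [ 0  1  0   2  -9/5  0 ]
  [ 0  0  1  -3     4  0 ]
  [ 0  0  0   0     0  1 ]

[[1, 0, 0, -4, -1, 0], [0, 1, 0, 2, -9/5, 0], [0, 0, 1, -3, 4, 0], [0, 0, 0, 0, 0, 1]]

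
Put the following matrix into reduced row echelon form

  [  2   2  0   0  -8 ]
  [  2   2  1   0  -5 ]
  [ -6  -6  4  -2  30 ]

[[1, 1, 0, 0, -4], [0, 0, 1, 0, 3], [0, 0, 0, 1, 3]]

Multiply R1 by 1/2.
  [  1   1  0   0  -4 ]
  [  2   2  1   0  -5 ]
  [ -6  -6  4  -2  30 ]
Subtract 2 times R1 from R2.
  [  1   1  0   0  -4 ]
  [  0   0  1   0   3 ]
  [ -6  -6  4  -2  30 ]
Add 6 times R1 to R3.
  [ 1  1  0   0  -4 ]
  [ 0  0  1   0   3 ]
  [ 0  0  4  -2   6 ]
Subtract 4 times R2 from R3.
  [ 1  1  0   0  -4 ]
  [ 0  0  1   0   3 ]
  [ 0  0  0  -2  -6 ]
Multiply R3 by -1/2.
  [ 1  1  0  0  -4 ]
  [ 0  0  1  0   3 ]
  [ 0  0  0  1   3 ]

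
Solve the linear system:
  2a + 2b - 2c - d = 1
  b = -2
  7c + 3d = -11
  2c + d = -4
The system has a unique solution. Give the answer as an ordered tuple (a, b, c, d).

Form the augmented matrix and row-reduce:
  [ 2  2  -2  -1  |    1 ]
  [ 0  1   0   0  |   -2 ]
  [ 0  0   7   3  |  -11 ]
  [ 0  0   2   1  |   -4 ]
r1 -> 1/2·r1
  [ 1  1  -1  -1/2  |  1/2 ]
  [ 0  1   0     0  |   -2 ]
  [ 0  0   7     3  |  -11 ]
  [ 0  0   2     1  |   -4 ]
r3 -> 1/7·r3
  [ 1  1  -1  -1/2  |    1/2 ]
  [ 0  1   0     0  |     -2 ]
  [ 0  0   1   3/7  |  -11/7 ]
  [ 0  0   2     1  |     -4 ]
r4 -> r4 − 2·r3
  [ 1  1  -1  -1/2  |    1/2 ]
  [ 0  1   0     0  |     -2 ]
  [ 0  0   1   3/7  |  -11/7 ]
  [ 0  0   0   1/7  |   -6/7 ]
r4 -> 7·r4
  [ 1  1  -1  -1/2  |    1/2 ]
  [ 0  1   0     0  |     -2 ]
  [ 0  0   1   3/7  |  -11/7 ]
  [ 0  0   0     1  |     -6 ]
r3 -> r3 − 3/7·r4
  [ 1  1  -1  -1/2  |  1/2 ]
  [ 0  1   0     0  |   -2 ]
  [ 0  0   1     0  |    1 ]
  [ 0  0   0     1  |   -6 ]
r1 -> r1 + 1/2·r4
  [ 1  1  -1  0  |  -5/2 ]
  [ 0  1   0  0  |    -2 ]
  [ 0  0   1  0  |     1 ]
  [ 0  0   0  1  |    -6 ]
r1 -> r1 + r3
  [ 1  1  0  0  |  -3/2 ]
  [ 0  1  0  0  |    -2 ]
  [ 0  0  1  0  |     1 ]
  [ 0  0  0  1  |    -6 ]
r1 -> r1 − r2
  [ 1  0  0  0  |  1/2 ]
  [ 0  1  0  0  |   -2 ]
  [ 0  0  1  0  |    1 ]
  [ 0  0  0  1  |   -6 ]
Reading off the last column: a = 1/2, b = -2, c = 1, d = -6.

(1/2, -2, 1, -6)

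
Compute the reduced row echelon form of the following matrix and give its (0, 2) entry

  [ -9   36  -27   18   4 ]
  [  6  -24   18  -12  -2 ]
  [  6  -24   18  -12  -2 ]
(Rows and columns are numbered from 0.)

3

R1 -> -1/9·R1
  [ 1   -4   3   -2  -4/9 ]
  [ 6  -24  18  -12    -2 ]
  [ 6  -24  18  -12    -2 ]
R2 -> R2 − 6·R1
  [ 1   -4   3   -2  -4/9 ]
  [ 0    0   0    0   2/3 ]
  [ 6  -24  18  -12    -2 ]
R3 -> R3 − 6·R1
  [ 1  -4  3  -2  -4/9 ]
  [ 0   0  0   0   2/3 ]
  [ 0   0  0   0   2/3 ]
R2 -> 3/2·R2
  [ 1  -4  3  -2  -4/9 ]
  [ 0   0  0   0     1 ]
  [ 0   0  0   0   2/3 ]
R3 -> R3 − 2/3·R2
  [ 1  -4  3  -2  -4/9 ]
  [ 0   0  0   0     1 ]
  [ 0   0  0   0     0 ]
R1 -> R1 + 4/9·R2
  [ 1  -4  3  -2  0 ]
  [ 0   0  0   0  1 ]
  [ 0   0  0   0  0 ]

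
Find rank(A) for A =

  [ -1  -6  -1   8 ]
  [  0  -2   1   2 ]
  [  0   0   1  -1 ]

ρ1 ← -1·ρ1
  [ 1   6  1  -8 ]
  [ 0  -2  1   2 ]
  [ 0   0  1  -1 ]
ρ2 ← -1/2·ρ2
  [ 1  6     1  -8 ]
  [ 0  1  -1/2  -1 ]
  [ 0  0     1  -1 ]
ρ2 ← ρ2 + 1/2·ρ3
  [ 1  6  1    -8 ]
  [ 0  1  0  -3/2 ]
  [ 0  0  1    -1 ]
ρ1 ← ρ1 − ρ3
  [ 1  6  0    -7 ]
  [ 0  1  0  -3/2 ]
  [ 0  0  1    -1 ]
ρ1 ← ρ1 − 6·ρ2
  [ 1  0  0     2 ]
  [ 0  1  0  -3/2 ]
  [ 0  0  1    -1 ]
The reduced form has 3 nonzero rows.

rank = 3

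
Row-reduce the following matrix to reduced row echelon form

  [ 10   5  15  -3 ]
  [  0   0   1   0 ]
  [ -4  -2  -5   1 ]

[[1, 1/2, 0, 0], [0, 0, 1, 0], [0, 0, 0, 1]]

ρ1 → 1/10·ρ1
  [  1  1/2  3/2  -3/10 ]
  [  0    0    1      0 ]
  [ -4   -2   -5      1 ]
ρ3 → ρ3 + 4·ρ1
  [ 1  1/2  3/2  -3/10 ]
  [ 0    0    1      0 ]
  [ 0    0    1   -1/5 ]
ρ3 → ρ3 − ρ2
  [ 1  1/2  3/2  -3/10 ]
  [ 0    0    1      0 ]
  [ 0    0    0   -1/5 ]
ρ3 → -5·ρ3
  [ 1  1/2  3/2  -3/10 ]
  [ 0    0    1      0 ]
  [ 0    0    0      1 ]
ρ1 → ρ1 + 3/10·ρ3
  [ 1  1/2  3/2  0 ]
  [ 0    0    1  0 ]
  [ 0    0    0  1 ]
ρ1 → ρ1 − 3/2·ρ2
  [ 1  1/2  0  0 ]
  [ 0    0  1  0 ]
  [ 0    0  0  1 ]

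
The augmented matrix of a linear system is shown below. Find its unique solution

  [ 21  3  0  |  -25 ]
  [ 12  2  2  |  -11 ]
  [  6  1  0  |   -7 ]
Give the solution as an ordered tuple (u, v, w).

Multiply ρ1 by 1/21.
Subtract 12 times ρ1 from ρ2.
Subtract 6 times ρ1 from ρ3.
Multiply ρ2 by 7/2.
Subtract 1/7 times ρ2 from ρ3.
Multiply ρ3 by -1.
Subtract 7 times ρ3 from ρ2.
Subtract 1/7 times ρ2 from ρ1.
Reading off the last column: u = -4/3, v = 1, w = 3/2.

(-4/3, 1, 3/2)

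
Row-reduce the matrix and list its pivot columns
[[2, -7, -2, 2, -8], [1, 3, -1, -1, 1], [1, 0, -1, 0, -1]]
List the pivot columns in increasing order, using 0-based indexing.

0, 1, 3

R1 ← 1/2·R1
  [ 1  -7/2  -1   1  -4 ]
  [ 1     3  -1  -1   1 ]
  [ 1     0  -1   0  -1 ]
R2 ← R2 − R1
  [ 1  -7/2  -1   1  -4 ]
  [ 0  13/2   0  -2   5 ]
  [ 1     0  -1   0  -1 ]
R3 ← R3 − R1
  [ 1  -7/2  -1   1  -4 ]
  [ 0  13/2   0  -2   5 ]
  [ 0   7/2   0  -1   3 ]
R2 ← 2/13·R2
  [ 1  -7/2  -1      1     -4 ]
  [ 0     1   0  -4/13  10/13 ]
  [ 0   7/2   0     -1      3 ]
R3 ← R3 − 7/2·R2
  [ 1  -7/2  -1      1     -4 ]
  [ 0     1   0  -4/13  10/13 ]
  [ 0     0   0   1/13   4/13 ]
R3 ← 13·R3
  [ 1  -7/2  -1      1     -4 ]
  [ 0     1   0  -4/13  10/13 ]
  [ 0     0   0      1      4 ]
R2 ← R2 + 4/13·R3
  [ 1  -7/2  -1  1  -4 ]
  [ 0     1   0  0   2 ]
  [ 0     0   0  1   4 ]
R1 ← R1 − R3
  [ 1  -7/2  -1  0  -8 ]
  [ 0     1   0  0   2 ]
  [ 0     0   0  1   4 ]
R1 ← R1 + 7/2·R2
  [ 1  0  -1  0  -1 ]
  [ 0  1   0  0   2 ]
  [ 0  0   0  1   4 ]
Pivot columns are the columns containing a leading 1.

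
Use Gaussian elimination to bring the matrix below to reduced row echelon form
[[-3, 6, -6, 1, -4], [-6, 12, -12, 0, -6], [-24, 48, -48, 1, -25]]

[[1, -2, 2, 0, 1], [0, 0, 0, 1, -1], [0, 0, 0, 0, 0]]

R1 → -1/3·R1
  [   1  -2    2  -1/3  4/3 ]
  [  -6  12  -12     0   -6 ]
  [ -24  48  -48     1  -25 ]
R2 → R2 + 6·R1
  [   1  -2    2  -1/3  4/3 ]
  [   0   0    0    -2    2 ]
  [ -24  48  -48     1  -25 ]
R3 → R3 + 24·R1
  [ 1  -2  2  -1/3  4/3 ]
  [ 0   0  0    -2    2 ]
  [ 0   0  0    -7    7 ]
R2 → -1/2·R2
  [ 1  -2  2  -1/3  4/3 ]
  [ 0   0  0     1   -1 ]
  [ 0   0  0    -7    7 ]
R3 → R3 + 7·R2
  [ 1  -2  2  -1/3  4/3 ]
  [ 0   0  0     1   -1 ]
  [ 0   0  0     0    0 ]
R1 → R1 + 1/3·R2
  [ 1  -2  2  0   1 ]
  [ 0   0  0  1  -1 ]
  [ 0   0  0  0   0 ]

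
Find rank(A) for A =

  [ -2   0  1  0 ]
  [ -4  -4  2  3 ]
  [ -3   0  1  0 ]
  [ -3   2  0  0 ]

rank = 4

r1 -> -1/2·r1
  [  1   0  -1/2  0 ]
  [ -4  -4     2  3 ]
  [ -3   0     1  0 ]
  [ -3   2     0  0 ]
r2 -> r2 + 4·r1
  [  1   0  -1/2  0 ]
  [  0  -4     0  3 ]
  [ -3   0     1  0 ]
  [ -3   2     0  0 ]
r3 -> r3 + 3·r1
  [  1   0  -1/2  0 ]
  [  0  -4     0  3 ]
  [  0   0  -1/2  0 ]
  [ -3   2     0  0 ]
r4 -> r4 + 3·r1
  [ 1   0  -1/2  0 ]
  [ 0  -4     0  3 ]
  [ 0   0  -1/2  0 ]
  [ 0   2  -3/2  0 ]
r2 -> -1/4·r2
  [ 1  0  -1/2     0 ]
  [ 0  1     0  -3/4 ]
  [ 0  0  -1/2     0 ]
  [ 0  2  -3/2     0 ]
r4 -> r4 − 2·r2
  [ 1  0  -1/2     0 ]
  [ 0  1     0  -3/4 ]
  [ 0  0  -1/2     0 ]
  [ 0  0  -3/2   3/2 ]
r3 -> -2·r3
  [ 1  0  -1/2     0 ]
  [ 0  1     0  -3/4 ]
  [ 0  0     1     0 ]
  [ 0  0  -3/2   3/2 ]
r4 -> r4 + 3/2·r3
  [ 1  0  -1/2     0 ]
  [ 0  1     0  -3/4 ]
  [ 0  0     1     0 ]
  [ 0  0     0   3/2 ]
r4 -> 2/3·r4
  [ 1  0  -1/2     0 ]
  [ 0  1     0  -3/4 ]
  [ 0  0     1     0 ]
  [ 0  0     0     1 ]
r2 -> r2 + 3/4·r4
  [ 1  0  -1/2  0 ]
  [ 0  1     0  0 ]
  [ 0  0     1  0 ]
  [ 0  0     0  1 ]
r1 -> r1 + 1/2·r3
  [ 1  0  0  0 ]
  [ 0  1  0  0 ]
  [ 0  0  1  0 ]
  [ 0  0  0  1 ]
The reduced form has 4 nonzero rows.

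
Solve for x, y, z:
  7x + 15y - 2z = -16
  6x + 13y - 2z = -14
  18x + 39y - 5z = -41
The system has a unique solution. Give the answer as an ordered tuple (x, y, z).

(-2, 0, 1)

Form the augmented matrix and row-reduce:
  [  7  15  -2  |  -16 ]
  [  6  13  -2  |  -14 ]
  [ 18  39  -5  |  -41 ]
R1 := 1/7·R1
  [  1  15/7  -2/7  |  -16/7 ]
  [  6    13    -2  |    -14 ]
  [ 18    39    -5  |    -41 ]
R2 := R2 − 6·R1
  [  1  15/7  -2/7  |  -16/7 ]
  [  0   1/7  -2/7  |   -2/7 ]
  [ 18    39    -5  |    -41 ]
R3 := R3 − 18·R1
  [ 1  15/7  -2/7  |  -16/7 ]
  [ 0   1/7  -2/7  |   -2/7 ]
  [ 0   3/7   1/7  |    1/7 ]
R2 := 7·R2
  [ 1  15/7  -2/7  |  -16/7 ]
  [ 0     1    -2  |     -2 ]
  [ 0   3/7   1/7  |    1/7 ]
R3 := R3 − 3/7·R2
  [ 1  15/7  -2/7  |  -16/7 ]
  [ 0     1    -2  |     -2 ]
  [ 0     0     1  |      1 ]
R2 := R2 + 2·R3
  [ 1  15/7  -2/7  |  -16/7 ]
  [ 0     1     0  |      0 ]
  [ 0     0     1  |      1 ]
R1 := R1 + 2/7·R3
  [ 1  15/7  0  |  -2 ]
  [ 0     1  0  |   0 ]
  [ 0     0  1  |   1 ]
R1 := R1 − 15/7·R2
  [ 1  0  0  |  -2 ]
  [ 0  1  0  |   0 ]
  [ 0  0  1  |   1 ]
Reading off the last column: x = -2, y = 0, z = 1.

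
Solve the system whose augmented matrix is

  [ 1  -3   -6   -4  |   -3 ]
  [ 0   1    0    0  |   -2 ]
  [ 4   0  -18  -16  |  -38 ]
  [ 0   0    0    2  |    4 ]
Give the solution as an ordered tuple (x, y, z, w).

r3 := r3 − 4·r1
  [ 1  -3  -6  -4  |   -3 ]
  [ 0   1   0   0  |   -2 ]
  [ 0  12   6   0  |  -26 ]
  [ 0   0   0   2  |    4 ]
r3 := r3 − 12·r2
  [ 1  -3  -6  -4  |  -3 ]
  [ 0   1   0   0  |  -2 ]
  [ 0   0   6   0  |  -2 ]
  [ 0   0   0   2  |   4 ]
r3 := 1/6·r3
  [ 1  -3  -6  -4  |    -3 ]
  [ 0   1   0   0  |    -2 ]
  [ 0   0   1   0  |  -1/3 ]
  [ 0   0   0   2  |     4 ]
r4 := 1/2·r4
  [ 1  -3  -6  -4  |    -3 ]
  [ 0   1   0   0  |    -2 ]
  [ 0   0   1   0  |  -1/3 ]
  [ 0   0   0   1  |     2 ]
r1 := r1 + 4·r4
  [ 1  -3  -6  0  |     5 ]
  [ 0   1   0  0  |    -2 ]
  [ 0   0   1  0  |  -1/3 ]
  [ 0   0   0  1  |     2 ]
r1 := r1 + 6·r3
  [ 1  -3  0  0  |     3 ]
  [ 0   1  0  0  |    -2 ]
  [ 0   0  1  0  |  -1/3 ]
  [ 0   0  0  1  |     2 ]
r1 := r1 + 3·r2
  [ 1  0  0  0  |    -3 ]
  [ 0  1  0  0  |    -2 ]
  [ 0  0  1  0  |  -1/3 ]
  [ 0  0  0  1  |     2 ]
Reading off the last column: x = -3, y = -2, z = -1/3, w = 2.

(-3, -2, -1/3, 2)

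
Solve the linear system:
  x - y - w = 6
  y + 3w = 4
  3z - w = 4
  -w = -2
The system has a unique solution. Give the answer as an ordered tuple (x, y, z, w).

(6, -2, 2, 2)

Form the augmented matrix and row-reduce:
  [ 1  -1  0  -1  |   6 ]
  [ 0   1  0   3  |   4 ]
  [ 0   0  3  -1  |   4 ]
  [ 0   0  0  -1  |  -2 ]
R3 ← 1/3·R3
  [ 1  -1  0    -1  |    6 ]
  [ 0   1  0     3  |    4 ]
  [ 0   0  1  -1/3  |  4/3 ]
  [ 0   0  0    -1  |   -2 ]
R4 ← -1·R4
  [ 1  -1  0    -1  |    6 ]
  [ 0   1  0     3  |    4 ]
  [ 0   0  1  -1/3  |  4/3 ]
  [ 0   0  0     1  |    2 ]
R3 ← R3 + 1/3·R4
  [ 1  -1  0  -1  |  6 ]
  [ 0   1  0   3  |  4 ]
  [ 0   0  1   0  |  2 ]
  [ 0   0  0   1  |  2 ]
R2 ← R2 − 3·R4
  [ 1  -1  0  -1  |   6 ]
  [ 0   1  0   0  |  -2 ]
  [ 0   0  1   0  |   2 ]
  [ 0   0  0   1  |   2 ]
R1 ← R1 + R4
  [ 1  -1  0  0  |   8 ]
  [ 0   1  0  0  |  -2 ]
  [ 0   0  1  0  |   2 ]
  [ 0   0  0  1  |   2 ]
R1 ← R1 + R2
  [ 1  0  0  0  |   6 ]
  [ 0  1  0  0  |  -2 ]
  [ 0  0  1  0  |   2 ]
  [ 0  0  0  1  |   2 ]
Reading off the last column: x = 6, y = -2, z = 2, w = 2.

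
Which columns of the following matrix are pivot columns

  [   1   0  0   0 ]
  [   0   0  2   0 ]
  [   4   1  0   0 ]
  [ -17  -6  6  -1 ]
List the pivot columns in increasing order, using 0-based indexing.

r3 -> r3 − 4·r1
  [   1   0  0   0 ]
  [   0   0  2   0 ]
  [   0   1  0   0 ]
  [ -17  -6  6  -1 ]
r4 -> r4 + 17·r1
  [ 1   0  0   0 ]
  [ 0   0  2   0 ]
  [ 0   1  0   0 ]
  [ 0  -6  6  -1 ]
r2 <-> r3
  [ 1   0  0   0 ]
  [ 0   1  0   0 ]
  [ 0   0  2   0 ]
  [ 0  -6  6  -1 ]
r4 -> r4 + 6·r2
  [ 1  0  0   0 ]
  [ 0  1  0   0 ]
  [ 0  0  2   0 ]
  [ 0  0  6  -1 ]
r3 -> 1/2·r3
  [ 1  0  0   0 ]
  [ 0  1  0   0 ]
  [ 0  0  1   0 ]
  [ 0  0  6  -1 ]
r4 -> r4 − 6·r3
  [ 1  0  0   0 ]
  [ 0  1  0   0 ]
  [ 0  0  1   0 ]
  [ 0  0  0  -1 ]
r4 -> -1·r4
  [ 1  0  0  0 ]
  [ 0  1  0  0 ]
  [ 0  0  1  0 ]
  [ 0  0  0  1 ]
Pivot columns are the columns containing a leading 1.

0, 1, 2, 3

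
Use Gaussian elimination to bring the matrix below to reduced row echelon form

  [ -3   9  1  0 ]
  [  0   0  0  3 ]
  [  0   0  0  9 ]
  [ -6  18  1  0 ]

[[1, -3, 0, 0], [0, 0, 1, 0], [0, 0, 0, 1], [0, 0, 0, 0]]

Multiply R1 by -1/3.
  [  1  -3  -1/3  0 ]
  [  0   0     0  3 ]
  [  0   0     0  9 ]
  [ -6  18     1  0 ]
Add 6 times R1 to R4.
  [ 1  -3  -1/3  0 ]
  [ 0   0     0  3 ]
  [ 0   0     0  9 ]
  [ 0   0    -1  0 ]
Swap R2 and R4.
  [ 1  -3  -1/3  0 ]
  [ 0   0    -1  0 ]
  [ 0   0     0  9 ]
  [ 0   0     0  3 ]
Multiply R2 by -1.
  [ 1  -3  -1/3  0 ]
  [ 0   0     1  0 ]
  [ 0   0     0  9 ]
  [ 0   0     0  3 ]
Multiply R3 by 1/9.
  [ 1  -3  -1/3  0 ]
  [ 0   0     1  0 ]
  [ 0   0     0  1 ]
  [ 0   0     0  3 ]
Subtract 3 times R3 from R4.
  [ 1  -3  -1/3  0 ]
  [ 0   0     1  0 ]
  [ 0   0     0  1 ]
  [ 0   0     0  0 ]
Add 1/3 times R2 to R1.
  [ 1  -3  0  0 ]
  [ 0   0  1  0 ]
  [ 0   0  0  1 ]
  [ 0   0  0  0 ]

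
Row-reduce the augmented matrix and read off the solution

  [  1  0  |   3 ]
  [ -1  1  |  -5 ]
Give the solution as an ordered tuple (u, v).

R2 := R2 + R1
  [ 1  0  |   3 ]
  [ 0  1  |  -2 ]
Reading off the last column: u = 3, v = -2.

(3, -2)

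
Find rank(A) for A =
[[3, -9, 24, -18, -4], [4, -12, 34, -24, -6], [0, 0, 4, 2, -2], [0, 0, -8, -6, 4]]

rank = 4

R1 ← 1/3·R1
  [ 1   -3   8   -6  -4/3 ]
  [ 4  -12  34  -24    -6 ]
  [ 0    0   4    2    -2 ]
  [ 0    0  -8   -6     4 ]
R2 ← R2 − 4·R1
  [ 1  -3   8  -6  -4/3 ]
  [ 0   0   2   0  -2/3 ]
  [ 0   0   4   2    -2 ]
  [ 0   0  -8  -6     4 ]
R2 ← 1/2·R2
  [ 1  -3   8  -6  -4/3 ]
  [ 0   0   1   0  -1/3 ]
  [ 0   0   4   2    -2 ]
  [ 0   0  -8  -6     4 ]
R3 ← R3 − 4·R2
  [ 1  -3   8  -6  -4/3 ]
  [ 0   0   1   0  -1/3 ]
  [ 0   0   0   2  -2/3 ]
  [ 0   0  -8  -6     4 ]
R4 ← R4 + 8·R2
  [ 1  -3  8  -6  -4/3 ]
  [ 0   0  1   0  -1/3 ]
  [ 0   0  0   2  -2/3 ]
  [ 0   0  0  -6   4/3 ]
R3 ← 1/2·R3
  [ 1  -3  8  -6  -4/3 ]
  [ 0   0  1   0  -1/3 ]
  [ 0   0  0   1  -1/3 ]
  [ 0   0  0  -6   4/3 ]
R4 ← R4 + 6·R3
  [ 1  -3  8  -6  -4/3 ]
  [ 0   0  1   0  -1/3 ]
  [ 0   0  0   1  -1/3 ]
  [ 0   0  0   0  -2/3 ]
R4 ← -3/2·R4
  [ 1  -3  8  -6  -4/3 ]
  [ 0   0  1   0  -1/3 ]
  [ 0   0  0   1  -1/3 ]
  [ 0   0  0   0     1 ]
R3 ← R3 + 1/3·R4
  [ 1  -3  8  -6  -4/3 ]
  [ 0   0  1   0  -1/3 ]
  [ 0   0  0   1     0 ]
  [ 0   0  0   0     1 ]
R2 ← R2 + 1/3·R4
  [ 1  -3  8  -6  -4/3 ]
  [ 0   0  1   0     0 ]
  [ 0   0  0   1     0 ]
  [ 0   0  0   0     1 ]
R1 ← R1 + 4/3·R4
  [ 1  -3  8  -6  0 ]
  [ 0   0  1   0  0 ]
  [ 0   0  0   1  0 ]
  [ 0   0  0   0  1 ]
R1 ← R1 + 6·R3
  [ 1  -3  8  0  0 ]
  [ 0   0  1  0  0 ]
  [ 0   0  0  1  0 ]
  [ 0   0  0  0  1 ]
R1 ← R1 − 8·R2
  [ 1  -3  0  0  0 ]
  [ 0   0  1  0  0 ]
  [ 0   0  0  1  0 ]
  [ 0   0  0  0  1 ]
The reduced form has 4 nonzero rows.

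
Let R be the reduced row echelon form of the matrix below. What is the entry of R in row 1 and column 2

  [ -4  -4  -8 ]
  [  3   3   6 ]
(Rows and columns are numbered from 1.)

1

R1 ← -1/4·R1
  [ 1  1  2 ]
  [ 3  3  6 ]
R2 ← R2 − 3·R1
  [ 1  1  2 ]
  [ 0  0  0 ]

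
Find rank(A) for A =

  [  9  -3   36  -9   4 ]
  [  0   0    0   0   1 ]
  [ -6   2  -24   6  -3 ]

r1 := 1/9·r1
  [  1  -1/3    4  -1  4/9 ]
  [  0     0    0   0    1 ]
  [ -6     2  -24   6   -3 ]
r3 := r3 + 6·r1
  [ 1  -1/3  4  -1   4/9 ]
  [ 0     0  0   0     1 ]
  [ 0     0  0   0  -1/3 ]
r3 := r3 + 1/3·r2
  [ 1  -1/3  4  -1  4/9 ]
  [ 0     0  0   0    1 ]
  [ 0     0  0   0    0 ]
r1 := r1 − 4/9·r2
  [ 1  -1/3  4  -1  0 ]
  [ 0     0  0   0  1 ]
  [ 0     0  0   0  0 ]
The reduced form has 2 nonzero rows.

rank = 2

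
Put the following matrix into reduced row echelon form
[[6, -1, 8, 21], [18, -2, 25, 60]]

[[1, 0, 3/2, 3], [0, 1, 1, -3]]

R1 -> 1/6·R1
  [  1  -1/6  4/3  7/2 ]
  [ 18    -2   25   60 ]
R2 -> R2 − 18·R1
  [ 1  -1/6  4/3  7/2 ]
  [ 0     1    1   -3 ]
R1 -> R1 + 1/6·R2
  [ 1  0  3/2   3 ]
  [ 0  1    1  -3 ]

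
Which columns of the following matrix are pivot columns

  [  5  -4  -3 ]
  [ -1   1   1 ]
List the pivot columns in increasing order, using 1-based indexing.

r1 -> 1/5·r1
r2 -> r2 + r1
r2 -> 5·r2
r1 -> r1 + 4/5·r2
Pivot columns are the columns containing a leading 1.

1, 2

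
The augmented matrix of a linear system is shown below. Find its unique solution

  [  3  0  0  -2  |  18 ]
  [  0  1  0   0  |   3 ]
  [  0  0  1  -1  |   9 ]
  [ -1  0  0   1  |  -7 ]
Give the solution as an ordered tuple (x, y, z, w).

(4, 3, 6, -3)

ρ1 → 1/3·ρ1
  [  1  0  0  -2/3  |   6 ]
  [  0  1  0     0  |   3 ]
  [  0  0  1    -1  |   9 ]
  [ -1  0  0     1  |  -7 ]
ρ4 → ρ4 + ρ1
  [ 1  0  0  -2/3  |   6 ]
  [ 0  1  0     0  |   3 ]
  [ 0  0  1    -1  |   9 ]
  [ 0  0  0   1/3  |  -1 ]
ρ4 → 3·ρ4
  [ 1  0  0  -2/3  |   6 ]
  [ 0  1  0     0  |   3 ]
  [ 0  0  1    -1  |   9 ]
  [ 0  0  0     1  |  -3 ]
ρ3 → ρ3 + ρ4
  [ 1  0  0  -2/3  |   6 ]
  [ 0  1  0     0  |   3 ]
  [ 0  0  1     0  |   6 ]
  [ 0  0  0     1  |  -3 ]
ρ1 → ρ1 + 2/3·ρ4
  [ 1  0  0  0  |   4 ]
  [ 0  1  0  0  |   3 ]
  [ 0  0  1  0  |   6 ]
  [ 0  0  0  1  |  -3 ]
Reading off the last column: x = 4, y = 3, z = 6, w = -3.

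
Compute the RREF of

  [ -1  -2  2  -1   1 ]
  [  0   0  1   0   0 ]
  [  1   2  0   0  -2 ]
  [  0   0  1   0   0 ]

R1 := -1·R1
  [ 1  2  -2  1  -1 ]
  [ 0  0   1  0   0 ]
  [ 1  2   0  0  -2 ]
  [ 0  0   1  0   0 ]
R3 := R3 − R1
  [ 1  2  -2   1  -1 ]
  [ 0  0   1   0   0 ]
  [ 0  0   2  -1  -1 ]
  [ 0  0   1   0   0 ]
R3 := R3 − 2·R2
  [ 1  2  -2   1  -1 ]
  [ 0  0   1   0   0 ]
  [ 0  0   0  -1  -1 ]
  [ 0  0   1   0   0 ]
R4 := R4 − R2
  [ 1  2  -2   1  -1 ]
  [ 0  0   1   0   0 ]
  [ 0  0   0  -1  -1 ]
  [ 0  0   0   0   0 ]
R3 := -1·R3
  [ 1  2  -2  1  -1 ]
  [ 0  0   1  0   0 ]
  [ 0  0   0  1   1 ]
  [ 0  0   0  0   0 ]
R1 := R1 − R3
  [ 1  2  -2  0  -2 ]
  [ 0  0   1  0   0 ]
  [ 0  0   0  1   1 ]
  [ 0  0   0  0   0 ]
R1 := R1 + 2·R2
  [ 1  2  0  0  -2 ]
  [ 0  0  1  0   0 ]
  [ 0  0  0  1   1 ]
  [ 0  0  0  0   0 ]

[[1, 2, 0, 0, -2], [0, 0, 1, 0, 0], [0, 0, 0, 1, 1], [0, 0, 0, 0, 0]]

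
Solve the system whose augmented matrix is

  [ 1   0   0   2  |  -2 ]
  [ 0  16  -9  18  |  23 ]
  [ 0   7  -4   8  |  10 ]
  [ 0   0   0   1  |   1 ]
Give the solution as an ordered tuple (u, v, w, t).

R2 := 1/16·R2
  [ 1  0      0    2  |     -2 ]
  [ 0  1  -9/16  9/8  |  23/16 ]
  [ 0  7     -4    8  |     10 ]
  [ 0  0      0    1  |      1 ]
R3 := R3 − 7·R2
  [ 1  0      0    2  |     -2 ]
  [ 0  1  -9/16  9/8  |  23/16 ]
  [ 0  0  -1/16  1/8  |  -1/16 ]
  [ 0  0      0    1  |      1 ]
R3 := -16·R3
  [ 1  0      0    2  |     -2 ]
  [ 0  1  -9/16  9/8  |  23/16 ]
  [ 0  0      1   -2  |      1 ]
  [ 0  0      0    1  |      1 ]
R3 := R3 + 2·R4
  [ 1  0      0    2  |     -2 ]
  [ 0  1  -9/16  9/8  |  23/16 ]
  [ 0  0      1    0  |      3 ]
  [ 0  0      0    1  |      1 ]
R2 := R2 − 9/8·R4
  [ 1  0      0  2  |    -2 ]
  [ 0  1  -9/16  0  |  5/16 ]
  [ 0  0      1  0  |     3 ]
  [ 0  0      0  1  |     1 ]
R1 := R1 − 2·R4
  [ 1  0      0  0  |    -4 ]
  [ 0  1  -9/16  0  |  5/16 ]
  [ 0  0      1  0  |     3 ]
  [ 0  0      0  1  |     1 ]
R2 := R2 + 9/16·R3
  [ 1  0  0  0  |  -4 ]
  [ 0  1  0  0  |   2 ]
  [ 0  0  1  0  |   3 ]
  [ 0  0  0  1  |   1 ]
Reading off the last column: u = -4, v = 2, w = 3, t = 1.

(-4, 2, 3, 1)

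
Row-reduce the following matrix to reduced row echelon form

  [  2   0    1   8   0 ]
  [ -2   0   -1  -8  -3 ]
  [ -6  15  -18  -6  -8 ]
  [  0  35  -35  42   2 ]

[[1, 0, 1/2, 4, 0], [0, 1, -1, 6/5, 0], [0, 0, 0, 0, 1], [0, 0, 0, 0, 0]]

ρ1 := 1/2·ρ1
ρ2 := ρ2 + 2·ρ1
ρ3 := ρ3 + 6·ρ1
ρ2 ↔ ρ3
ρ2 := 1/15·ρ2
ρ4 := ρ4 − 35·ρ2
ρ3 := -1/3·ρ3
ρ4 := ρ4 − 62/3·ρ3
ρ2 := ρ2 + 8/15·ρ3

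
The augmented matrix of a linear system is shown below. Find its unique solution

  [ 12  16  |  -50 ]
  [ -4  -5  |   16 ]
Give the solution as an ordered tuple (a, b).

(-3/2, -2)

Multiply ρ1 by 1/12.
  [  1  4/3  |  -25/6 ]
  [ -4   -5  |     16 ]
Add 4 times ρ1 to ρ2.
  [ 1  4/3  |  -25/6 ]
  [ 0  1/3  |   -2/3 ]
Multiply ρ2 by 3.
  [ 1  4/3  |  -25/6 ]
  [ 0    1  |     -2 ]
Subtract 4/3 times ρ2 from ρ1.
  [ 1  0  |  -3/2 ]
  [ 0  1  |    -2 ]
Reading off the last column: a = -3/2, b = -2.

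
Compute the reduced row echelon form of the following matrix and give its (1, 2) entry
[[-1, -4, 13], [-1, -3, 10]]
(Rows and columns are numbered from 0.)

r1 -> -1·r1
  [  1   4  -13 ]
  [ -1  -3   10 ]
r2 -> r2 + r1
  [ 1  4  -13 ]
  [ 0  1   -3 ]
r1 -> r1 − 4·r2
  [ 1  0  -1 ]
  [ 0  1  -3 ]

-3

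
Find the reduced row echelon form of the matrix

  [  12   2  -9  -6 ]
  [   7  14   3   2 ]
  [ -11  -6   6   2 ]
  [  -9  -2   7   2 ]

[[1, 0, 0, -4], [0, 1, 0, 3], [0, 0, 1, -4], [0, 0, 0, 0]]

Multiply r1 by 1/12.
  [   1  1/6  -3/4  -1/2 ]
  [   7   14     3     2 ]
  [ -11   -6     6     2 ]
  [  -9   -2     7     2 ]
Subtract 7 times r1 from r2.
  [   1   1/6  -3/4  -1/2 ]
  [   0  77/6  33/4  11/2 ]
  [ -11    -6     6     2 ]
  [  -9    -2     7     2 ]
Add 11 times r1 to r3.
  [  1    1/6  -3/4  -1/2 ]
  [  0   77/6  33/4  11/2 ]
  [  0  -25/6  -9/4  -7/2 ]
  [ -9     -2     7     2 ]
Add 9 times r1 to r4.
  [ 1    1/6  -3/4  -1/2 ]
  [ 0   77/6  33/4  11/2 ]
  [ 0  -25/6  -9/4  -7/2 ]
  [ 0   -1/2   1/4  -5/2 ]
Multiply r2 by 6/77.
  [ 1    1/6  -3/4  -1/2 ]
  [ 0      1  9/14   3/7 ]
  [ 0  -25/6  -9/4  -7/2 ]
  [ 0   -1/2   1/4  -5/2 ]
Add 25/6 times r2 to r3.
  [ 1   1/6  -3/4   -1/2 ]
  [ 0     1  9/14    3/7 ]
  [ 0     0   3/7  -12/7 ]
  [ 0  -1/2   1/4   -5/2 ]
Add 1/2 times r2 to r4.
  [ 1  1/6  -3/4   -1/2 ]
  [ 0    1  9/14    3/7 ]
  [ 0    0   3/7  -12/7 ]
  [ 0    0   4/7  -16/7 ]
Multiply r3 by 7/3.
  [ 1  1/6  -3/4   -1/2 ]
  [ 0    1  9/14    3/7 ]
  [ 0    0     1     -4 ]
  [ 0    0   4/7  -16/7 ]
Subtract 4/7 times r3 from r4.
  [ 1  1/6  -3/4  -1/2 ]
  [ 0    1  9/14   3/7 ]
  [ 0    0     1    -4 ]
  [ 0    0     0     0 ]
Subtract 9/14 times r3 from r2.
  [ 1  1/6  -3/4  -1/2 ]
  [ 0    1     0     3 ]
  [ 0    0     1    -4 ]
  [ 0    0     0     0 ]
Add 3/4 times r3 to r1.
  [ 1  1/6  0  -7/2 ]
  [ 0    1  0     3 ]
  [ 0    0  1    -4 ]
  [ 0    0  0     0 ]
Subtract 1/6 times r2 from r1.
  [ 1  0  0  -4 ]
  [ 0  1  0   3 ]
  [ 0  0  1  -4 ]
  [ 0  0  0   0 ]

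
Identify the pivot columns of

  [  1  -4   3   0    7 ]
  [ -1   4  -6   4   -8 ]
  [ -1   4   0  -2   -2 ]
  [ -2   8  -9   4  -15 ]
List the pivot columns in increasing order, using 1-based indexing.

r2 -> r2 + r1
  [  1  -4   3   0    7 ]
  [  0   0  -3   4   -1 ]
  [ -1   4   0  -2   -2 ]
  [ -2   8  -9   4  -15 ]
r3 -> r3 + r1
  [  1  -4   3   0    7 ]
  [  0   0  -3   4   -1 ]
  [  0   0   3  -2    5 ]
  [ -2   8  -9   4  -15 ]
r4 -> r4 + 2·r1
  [ 1  -4   3   0   7 ]
  [ 0   0  -3   4  -1 ]
  [ 0   0   3  -2   5 ]
  [ 0   0  -3   4  -1 ]
r2 -> -1/3·r2
  [ 1  -4   3     0    7 ]
  [ 0   0   1  -4/3  1/3 ]
  [ 0   0   3    -2    5 ]
  [ 0   0  -3     4   -1 ]
r3 -> r3 − 3·r2
  [ 1  -4   3     0    7 ]
  [ 0   0   1  -4/3  1/3 ]
  [ 0   0   0     2    4 ]
  [ 0   0  -3     4   -1 ]
r4 -> r4 + 3·r2
  [ 1  -4  3     0    7 ]
  [ 0   0  1  -4/3  1/3 ]
  [ 0   0  0     2    4 ]
  [ 0   0  0     0    0 ]
r3 -> 1/2·r3
  [ 1  -4  3     0    7 ]
  [ 0   0  1  -4/3  1/3 ]
  [ 0   0  0     1    2 ]
  [ 0   0  0     0    0 ]
r2 -> r2 + 4/3·r3
  [ 1  -4  3  0  7 ]
  [ 0   0  1  0  3 ]
  [ 0   0  0  1  2 ]
  [ 0   0  0  0  0 ]
r1 -> r1 − 3·r2
  [ 1  -4  0  0  -2 ]
  [ 0   0  1  0   3 ]
  [ 0   0  0  1   2 ]
  [ 0   0  0  0   0 ]
Pivot columns are the columns containing a leading 1.

1, 3, 4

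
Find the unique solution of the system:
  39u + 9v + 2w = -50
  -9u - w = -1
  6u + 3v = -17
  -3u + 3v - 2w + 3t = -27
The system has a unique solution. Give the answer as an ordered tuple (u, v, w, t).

Form the augmented matrix and row-reduce:
  [ 39  9   2  0  |  -50 ]
  [ -9  0  -1  0  |   -1 ]
  [  6  3   0  0  |  -17 ]
  [ -3  3  -2  3  |  -27 ]
R1 := 1/39·R1
  [  1  3/13  2/39  0  |  -50/39 ]
  [ -9     0    -1  0  |      -1 ]
  [  6     3     0  0  |     -17 ]
  [ -3     3    -2  3  |     -27 ]
R2 := R2 + 9·R1
  [  1   3/13   2/39  0  |   -50/39 ]
  [  0  27/13  -7/13  0  |  -163/13 ]
  [  6      3      0  0  |      -17 ]
  [ -3      3     -2  3  |      -27 ]
R3 := R3 − 6·R1
  [  1   3/13   2/39  0  |   -50/39 ]
  [  0  27/13  -7/13  0  |  -163/13 ]
  [  0  21/13  -4/13  0  |  -121/13 ]
  [ -3      3     -2  3  |      -27 ]
R4 := R4 + 3·R1
  [ 1   3/13    2/39  0  |   -50/39 ]
  [ 0  27/13   -7/13  0  |  -163/13 ]
  [ 0  21/13   -4/13  0  |  -121/13 ]
  [ 0  48/13  -24/13  3  |  -401/13 ]
R2 := 13/27·R2
  [ 1   3/13    2/39  0  |   -50/39 ]
  [ 0      1   -7/27  0  |  -163/27 ]
  [ 0  21/13   -4/13  0  |  -121/13 ]
  [ 0  48/13  -24/13  3  |  -401/13 ]
R3 := R3 − 21/13·R2
  [ 1   3/13    2/39  0  |   -50/39 ]
  [ 0      1   -7/27  0  |  -163/27 ]
  [ 0      0     1/9  0  |      4/9 ]
  [ 0  48/13  -24/13  3  |  -401/13 ]
R4 := R4 − 48/13·R2
  [ 1  3/13   2/39  0  |   -50/39 ]
  [ 0     1  -7/27  0  |  -163/27 ]
  [ 0     0    1/9  0  |      4/9 ]
  [ 0     0   -8/9  3  |    -77/9 ]
R3 := 9·R3
  [ 1  3/13   2/39  0  |   -50/39 ]
  [ 0     1  -7/27  0  |  -163/27 ]
  [ 0     0      1  0  |        4 ]
  [ 0     0   -8/9  3  |    -77/9 ]
R4 := R4 + 8/9·R3
  [ 1  3/13   2/39  0  |   -50/39 ]
  [ 0     1  -7/27  0  |  -163/27 ]
  [ 0     0      1  0  |        4 ]
  [ 0     0      0  3  |       -5 ]
R4 := 1/3·R4
  [ 1  3/13   2/39  0  |   -50/39 ]
  [ 0     1  -7/27  0  |  -163/27 ]
  [ 0     0      1  0  |        4 ]
  [ 0     0      0  1  |     -5/3 ]
R2 := R2 + 7/27·R3
  [ 1  3/13  2/39  0  |  -50/39 ]
  [ 0     1     0  0  |      -5 ]
  [ 0     0     1  0  |       4 ]
  [ 0     0     0  1  |    -5/3 ]
R1 := R1 − 2/39·R3
  [ 1  3/13  0  0  |  -58/39 ]
  [ 0     1  0  0  |      -5 ]
  [ 0     0  1  0  |       4 ]
  [ 0     0  0  1  |    -5/3 ]
R1 := R1 − 3/13·R2
  [ 1  0  0  0  |  -1/3 ]
  [ 0  1  0  0  |    -5 ]
  [ 0  0  1  0  |     4 ]
  [ 0  0  0  1  |  -5/3 ]
Reading off the last column: u = -1/3, v = -5, w = 4, t = -5/3.

(-1/3, -5, 4, -5/3)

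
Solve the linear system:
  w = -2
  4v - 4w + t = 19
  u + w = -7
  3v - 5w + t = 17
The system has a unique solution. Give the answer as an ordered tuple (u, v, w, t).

(-5, 4, -2, -5)

Form the augmented matrix and row-reduce:
  [ 0  0   1  0  |  -2 ]
  [ 0  4  -4  1  |  19 ]
  [ 1  0   1  0  |  -7 ]
  [ 0  3  -5  1  |  17 ]
r1 ↔ r3
  [ 1  0   1  0  |  -7 ]
  [ 0  4  -4  1  |  19 ]
  [ 0  0   1  0  |  -2 ]
  [ 0  3  -5  1  |  17 ]
r2 ← 1/4·r2
  [ 1  0   1    0  |    -7 ]
  [ 0  1  -1  1/4  |  19/4 ]
  [ 0  0   1    0  |    -2 ]
  [ 0  3  -5    1  |    17 ]
r4 ← r4 − 3·r2
  [ 1  0   1    0  |    -7 ]
  [ 0  1  -1  1/4  |  19/4 ]
  [ 0  0   1    0  |    -2 ]
  [ 0  0  -2  1/4  |  11/4 ]
r4 ← r4 + 2·r3
  [ 1  0   1    0  |    -7 ]
  [ 0  1  -1  1/4  |  19/4 ]
  [ 0  0   1    0  |    -2 ]
  [ 0  0   0  1/4  |  -5/4 ]
r4 ← 4·r4
  [ 1  0   1    0  |    -7 ]
  [ 0  1  -1  1/4  |  19/4 ]
  [ 0  0   1    0  |    -2 ]
  [ 0  0   0    1  |    -5 ]
r2 ← r2 − 1/4·r4
  [ 1  0   1  0  |  -7 ]
  [ 0  1  -1  0  |   6 ]
  [ 0  0   1  0  |  -2 ]
  [ 0  0   0  1  |  -5 ]
r2 ← r2 + r3
  [ 1  0  1  0  |  -7 ]
  [ 0  1  0  0  |   4 ]
  [ 0  0  1  0  |  -2 ]
  [ 0  0  0  1  |  -5 ]
r1 ← r1 − r3
  [ 1  0  0  0  |  -5 ]
  [ 0  1  0  0  |   4 ]
  [ 0  0  1  0  |  -2 ]
  [ 0  0  0  1  |  -5 ]
Reading off the last column: u = -5, v = 4, w = -2, t = -5.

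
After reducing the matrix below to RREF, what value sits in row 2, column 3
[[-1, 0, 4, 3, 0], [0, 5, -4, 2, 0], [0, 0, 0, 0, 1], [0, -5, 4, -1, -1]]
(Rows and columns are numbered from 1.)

-4/5

R1 := -1·R1
R2 := 1/5·R2
R4 := R4 + 5·R2
R3 <-> R4
R3 := R3 + R4
R2 := R2 − 2/5·R3
R1 := R1 + 3·R3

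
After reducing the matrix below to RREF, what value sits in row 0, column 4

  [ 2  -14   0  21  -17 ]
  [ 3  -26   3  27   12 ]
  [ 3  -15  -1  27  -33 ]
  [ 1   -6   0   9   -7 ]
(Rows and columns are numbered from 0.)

2

ρ1 → 1/2·ρ1
  [ 1   -7   0  21/2  -17/2 ]
  [ 3  -26   3    27     12 ]
  [ 3  -15  -1    27    -33 ]
  [ 1   -6   0     9     -7 ]
ρ2 → ρ2 − 3·ρ1
  [ 1   -7   0  21/2  -17/2 ]
  [ 0   -5   3  -9/2   75/2 ]
  [ 3  -15  -1    27    -33 ]
  [ 1   -6   0     9     -7 ]
ρ3 → ρ3 − 3·ρ1
  [ 1  -7   0  21/2  -17/2 ]
  [ 0  -5   3  -9/2   75/2 ]
  [ 0   6  -1  -9/2  -15/2 ]
  [ 1  -6   0     9     -7 ]
ρ4 → ρ4 − ρ1
  [ 1  -7   0  21/2  -17/2 ]
  [ 0  -5   3  -9/2   75/2 ]
  [ 0   6  -1  -9/2  -15/2 ]
  [ 0   1   0  -3/2    3/2 ]
ρ2 → -1/5·ρ2
  [ 1  -7     0  21/2  -17/2 ]
  [ 0   1  -3/5  9/10  -15/2 ]
  [ 0   6    -1  -9/2  -15/2 ]
  [ 0   1     0  -3/2    3/2 ]
ρ3 → ρ3 − 6·ρ2
  [ 1  -7     0    21/2  -17/2 ]
  [ 0   1  -3/5    9/10  -15/2 ]
  [ 0   0  13/5  -99/10   75/2 ]
  [ 0   1     0    -3/2    3/2 ]
ρ4 → ρ4 − ρ2
  [ 1  -7     0    21/2  -17/2 ]
  [ 0   1  -3/5    9/10  -15/2 ]
  [ 0   0  13/5  -99/10   75/2 ]
  [ 0   0   3/5   -12/5      9 ]
ρ3 → 5/13·ρ3
  [ 1  -7     0    21/2   -17/2 ]
  [ 0   1  -3/5    9/10   -15/2 ]
  [ 0   0     1  -99/26  375/26 ]
  [ 0   0   3/5   -12/5       9 ]
ρ4 → ρ4 − 3/5·ρ3
  [ 1  -7     0    21/2   -17/2 ]
  [ 0   1  -3/5    9/10   -15/2 ]
  [ 0   0     1  -99/26  375/26 ]
  [ 0   0     0   -3/26    9/26 ]
ρ4 → -26/3·ρ4
  [ 1  -7     0    21/2   -17/2 ]
  [ 0   1  -3/5    9/10   -15/2 ]
  [ 0   0     1  -99/26  375/26 ]
  [ 0   0     0       1      -3 ]
ρ3 → ρ3 + 99/26·ρ4
  [ 1  -7     0  21/2  -17/2 ]
  [ 0   1  -3/5  9/10  -15/2 ]
  [ 0   0     1     0      3 ]
  [ 0   0     0     1     -3 ]
ρ2 → ρ2 − 9/10·ρ4
  [ 1  -7     0  21/2  -17/2 ]
  [ 0   1  -3/5     0  -24/5 ]
  [ 0   0     1     0      3 ]
  [ 0   0     0     1     -3 ]
ρ1 → ρ1 − 21/2·ρ4
  [ 1  -7     0  0     23 ]
  [ 0   1  -3/5  0  -24/5 ]
  [ 0   0     1  0      3 ]
  [ 0   0     0  1     -3 ]
ρ2 → ρ2 + 3/5·ρ3
  [ 1  -7  0  0  23 ]
  [ 0   1  0  0  -3 ]
  [ 0   0  1  0   3 ]
  [ 0   0  0  1  -3 ]
ρ1 → ρ1 + 7·ρ2
  [ 1  0  0  0   2 ]
  [ 0  1  0  0  -3 ]
  [ 0  0  1  0   3 ]
  [ 0  0  0  1  -3 ]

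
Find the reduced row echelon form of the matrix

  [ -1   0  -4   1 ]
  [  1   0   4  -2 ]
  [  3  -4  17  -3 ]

[[1, 0, 4, 0], [0, 1, -5/4, 0], [0, 0, 0, 1]]

ρ1 → -1·ρ1
  [ 1   0   4  -1 ]
  [ 1   0   4  -2 ]
  [ 3  -4  17  -3 ]
ρ2 → ρ2 − ρ1
  [ 1   0   4  -1 ]
  [ 0   0   0  -1 ]
  [ 3  -4  17  -3 ]
ρ3 → ρ3 − 3·ρ1
  [ 1   0  4  -1 ]
  [ 0   0  0  -1 ]
  [ 0  -4  5   0 ]
ρ2 <-> ρ3
  [ 1   0  4  -1 ]
  [ 0  -4  5   0 ]
  [ 0   0  0  -1 ]
ρ2 → -1/4·ρ2
  [ 1  0     4  -1 ]
  [ 0  1  -5/4   0 ]
  [ 0  0     0  -1 ]
ρ3 → -1·ρ3
  [ 1  0     4  -1 ]
  [ 0  1  -5/4   0 ]
  [ 0  0     0   1 ]
ρ1 → ρ1 + ρ3
  [ 1  0     4  0 ]
  [ 0  1  -5/4  0 ]
  [ 0  0     0  1 ]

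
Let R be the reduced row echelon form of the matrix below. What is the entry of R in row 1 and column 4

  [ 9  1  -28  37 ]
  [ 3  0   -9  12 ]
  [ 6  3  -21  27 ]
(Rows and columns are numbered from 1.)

4

R1 := 1/9·R1
  [ 1  1/9  -28/9  37/9 ]
  [ 3    0     -9    12 ]
  [ 6    3    -21    27 ]
R2 := R2 − 3·R1
  [ 1   1/9  -28/9  37/9 ]
  [ 0  -1/3    1/3  -1/3 ]
  [ 6     3    -21    27 ]
R3 := R3 − 6·R1
  [ 1   1/9  -28/9  37/9 ]
  [ 0  -1/3    1/3  -1/3 ]
  [ 0   7/3   -7/3   7/3 ]
R2 := -3·R2
  [ 1  1/9  -28/9  37/9 ]
  [ 0    1     -1     1 ]
  [ 0  7/3   -7/3   7/3 ]
R3 := R3 − 7/3·R2
  [ 1  1/9  -28/9  37/9 ]
  [ 0    1     -1     1 ]
  [ 0    0      0     0 ]
R1 := R1 − 1/9·R2
  [ 1  0  -3  4 ]
  [ 0  1  -1  1 ]
  [ 0  0   0  0 ]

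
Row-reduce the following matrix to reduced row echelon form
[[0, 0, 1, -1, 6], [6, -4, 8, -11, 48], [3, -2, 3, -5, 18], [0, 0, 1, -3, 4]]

ρ1 <=> ρ2
  [ 6  -4  8  -11  48 ]
  [ 0   0  1   -1   6 ]
  [ 3  -2  3   -5  18 ]
  [ 0   0  1   -3   4 ]
ρ1 → 1/6·ρ1
  [ 1  -2/3  4/3  -11/6   8 ]
  [ 0     0    1     -1   6 ]
  [ 3    -2    3     -5  18 ]
  [ 0     0    1     -3   4 ]
ρ3 → ρ3 − 3·ρ1
  [ 1  -2/3  4/3  -11/6   8 ]
  [ 0     0    1     -1   6 ]
  [ 0     0   -1    1/2  -6 ]
  [ 0     0    1     -3   4 ]
ρ3 → ρ3 + ρ2
  [ 1  -2/3  4/3  -11/6  8 ]
  [ 0     0    1     -1  6 ]
  [ 0     0    0   -1/2  0 ]
  [ 0     0    1     -3  4 ]
ρ4 → ρ4 − ρ2
  [ 1  -2/3  4/3  -11/6   8 ]
  [ 0     0    1     -1   6 ]
  [ 0     0    0   -1/2   0 ]
  [ 0     0    0     -2  -2 ]
ρ3 → -2·ρ3
  [ 1  -2/3  4/3  -11/6   8 ]
  [ 0     0    1     -1   6 ]
  [ 0     0    0      1   0 ]
  [ 0     0    0     -2  -2 ]
ρ4 → ρ4 + 2·ρ3
  [ 1  -2/3  4/3  -11/6   8 ]
  [ 0     0    1     -1   6 ]
  [ 0     0    0      1   0 ]
  [ 0     0    0      0  -2 ]
ρ4 → -1/2·ρ4
  [ 1  -2/3  4/3  -11/6  8 ]
  [ 0     0    1     -1  6 ]
  [ 0     0    0      1  0 ]
  [ 0     0    0      0  1 ]
ρ2 → ρ2 − 6·ρ4
  [ 1  -2/3  4/3  -11/6  8 ]
  [ 0     0    1     -1  0 ]
  [ 0     0    0      1  0 ]
  [ 0     0    0      0  1 ]
ρ1 → ρ1 − 8·ρ4
  [ 1  -2/3  4/3  -11/6  0 ]
  [ 0     0    1     -1  0 ]
  [ 0     0    0      1  0 ]
  [ 0     0    0      0  1 ]
ρ2 → ρ2 + ρ3
  [ 1  -2/3  4/3  -11/6  0 ]
  [ 0     0    1      0  0 ]
  [ 0     0    0      1  0 ]
  [ 0     0    0      0  1 ]
ρ1 → ρ1 + 11/6·ρ3
  [ 1  -2/3  4/3  0  0 ]
  [ 0     0    1  0  0 ]
  [ 0     0    0  1  0 ]
  [ 0     0    0  0  1 ]
ρ1 → ρ1 − 4/3·ρ2
  [ 1  -2/3  0  0  0 ]
  [ 0     0  1  0  0 ]
  [ 0     0  0  1  0 ]
  [ 0     0  0  0  1 ]

[[1, -2/3, 0, 0, 0], [0, 0, 1, 0, 0], [0, 0, 0, 1, 0], [0, 0, 0, 0, 1]]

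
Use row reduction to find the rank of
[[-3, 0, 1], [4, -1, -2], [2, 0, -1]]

R1 -> -1/3·R1
  [ 1   0  -1/3 ]
  [ 4  -1    -2 ]
  [ 2   0    -1 ]
R2 -> R2 − 4·R1
  [ 1   0  -1/3 ]
  [ 0  -1  -2/3 ]
  [ 2   0    -1 ]
R3 -> R3 − 2·R1
  [ 1   0  -1/3 ]
  [ 0  -1  -2/3 ]
  [ 0   0  -1/3 ]
R2 -> -1·R2
  [ 1  0  -1/3 ]
  [ 0  1   2/3 ]
  [ 0  0  -1/3 ]
R3 -> -3·R3
  [ 1  0  -1/3 ]
  [ 0  1   2/3 ]
  [ 0  0     1 ]
R2 -> R2 − 2/3·R3
  [ 1  0  -1/3 ]
  [ 0  1     0 ]
  [ 0  0     1 ]
R1 -> R1 + 1/3·R3
  [ 1  0  0 ]
  [ 0  1  0 ]
  [ 0  0  1 ]
The reduced form has 3 nonzero rows.

rank = 3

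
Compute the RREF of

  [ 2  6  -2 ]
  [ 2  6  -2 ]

[[1, 3, -1], [0, 0, 0]]

R1 ← 1/2·R1
  [ 1  3  -1 ]
  [ 2  6  -2 ]
R2 ← R2 − 2·R1
  [ 1  3  -1 ]
  [ 0  0   0 ]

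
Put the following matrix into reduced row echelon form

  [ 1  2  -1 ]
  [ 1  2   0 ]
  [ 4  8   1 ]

r2 := r2 − r1
  [ 1  2  -1 ]
  [ 0  0   1 ]
  [ 4  8   1 ]
r3 := r3 − 4·r1
  [ 1  2  -1 ]
  [ 0  0   1 ]
  [ 0  0   5 ]
r3 := r3 − 5·r2
  [ 1  2  -1 ]
  [ 0  0   1 ]
  [ 0  0   0 ]
r1 := r1 + r2
  [ 1  2  0 ]
  [ 0  0  1 ]
  [ 0  0  0 ]

[[1, 2, 0], [0, 0, 1], [0, 0, 0]]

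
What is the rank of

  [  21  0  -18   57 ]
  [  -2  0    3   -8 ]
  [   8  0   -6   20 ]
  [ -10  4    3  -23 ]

R1 ← 1/21·R1
  [   1  0  -6/7  19/7 ]
  [  -2  0     3    -8 ]
  [   8  0    -6    20 ]
  [ -10  4     3   -23 ]
R2 ← R2 + 2·R1
  [   1  0  -6/7   19/7 ]
  [   0  0   9/7  -18/7 ]
  [   8  0    -6     20 ]
  [ -10  4     3    -23 ]
R3 ← R3 − 8·R1
  [   1  0  -6/7   19/7 ]
  [   0  0   9/7  -18/7 ]
  [   0  0   6/7  -12/7 ]
  [ -10  4     3    -23 ]
R4 ← R4 + 10·R1
  [ 1  0   -6/7   19/7 ]
  [ 0  0    9/7  -18/7 ]
  [ 0  0    6/7  -12/7 ]
  [ 0  4  -39/7   29/7 ]
R2 <-> R4
  [ 1  0   -6/7   19/7 ]
  [ 0  4  -39/7   29/7 ]
  [ 0  0    6/7  -12/7 ]
  [ 0  0    9/7  -18/7 ]
R2 ← 1/4·R2
  [ 1  0    -6/7   19/7 ]
  [ 0  1  -39/28  29/28 ]
  [ 0  0     6/7  -12/7 ]
  [ 0  0     9/7  -18/7 ]
R3 ← 7/6·R3
  [ 1  0    -6/7   19/7 ]
  [ 0  1  -39/28  29/28 ]
  [ 0  0       1     -2 ]
  [ 0  0     9/7  -18/7 ]
R4 ← R4 − 9/7·R3
  [ 1  0    -6/7   19/7 ]
  [ 0  1  -39/28  29/28 ]
  [ 0  0       1     -2 ]
  [ 0  0       0      0 ]
R2 ← R2 + 39/28·R3
  [ 1  0  -6/7  19/7 ]
  [ 0  1     0  -7/4 ]
  [ 0  0     1    -2 ]
  [ 0  0     0     0 ]
R1 ← R1 + 6/7·R3
  [ 1  0  0     1 ]
  [ 0  1  0  -7/4 ]
  [ 0  0  1    -2 ]
  [ 0  0  0     0 ]
The reduced form has 3 nonzero rows.

rank = 3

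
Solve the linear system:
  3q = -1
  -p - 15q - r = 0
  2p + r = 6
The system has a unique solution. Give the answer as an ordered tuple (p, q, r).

(1, -1/3, 4)

Form the augmented matrix and row-reduce:
  [  0    3   0  |  -1 ]
  [ -1  -15  -1  |   0 ]
  [  2    0   1  |   6 ]
r1 ↔ r2
r1 ← -1·r1
r3 ← r3 − 2·r1
r2 ← 1/3·r2
r3 ← r3 + 30·r2
r3 ← -1·r3
r1 ← r1 − r3
r1 ← r1 − 15·r2
Reading off the last column: p = 1, q = -1/3, r = 4.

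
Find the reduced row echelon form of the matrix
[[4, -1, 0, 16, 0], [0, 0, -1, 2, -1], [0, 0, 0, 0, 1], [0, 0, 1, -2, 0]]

[[1, -1/4, 0, 4, 0], [0, 0, 1, -2, 0], [0, 0, 0, 0, 1], [0, 0, 0, 0, 0]]

r1 ← 1/4·r1
  [ 1  -1/4   0   4   0 ]
  [ 0     0  -1   2  -1 ]
  [ 0     0   0   0   1 ]
  [ 0     0   1  -2   0 ]
r2 ← -1·r2
  [ 1  -1/4  0   4  0 ]
  [ 0     0  1  -2  1 ]
  [ 0     0  0   0  1 ]
  [ 0     0  1  -2  0 ]
r4 ← r4 − r2
  [ 1  -1/4  0   4   0 ]
  [ 0     0  1  -2   1 ]
  [ 0     0  0   0   1 ]
  [ 0     0  0   0  -1 ]
r4 ← r4 + r3
  [ 1  -1/4  0   4  0 ]
  [ 0     0  1  -2  1 ]
  [ 0     0  0   0  1 ]
  [ 0     0  0   0  0 ]
r2 ← r2 − r3
  [ 1  -1/4  0   4  0 ]
  [ 0     0  1  -2  0 ]
  [ 0     0  0   0  1 ]
  [ 0     0  0   0  0 ]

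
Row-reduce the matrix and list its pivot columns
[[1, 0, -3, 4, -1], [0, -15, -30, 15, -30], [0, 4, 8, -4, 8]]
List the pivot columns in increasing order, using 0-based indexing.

0, 1

R2 -> -1/15·R2
  [ 1  0  -3   4  -1 ]
  [ 0  1   2  -1   2 ]
  [ 0  4   8  -4   8 ]
R3 -> R3 − 4·R2
  [ 1  0  -3   4  -1 ]
  [ 0  1   2  -1   2 ]
  [ 0  0   0   0   0 ]
Pivot columns are the columns containing a leading 1.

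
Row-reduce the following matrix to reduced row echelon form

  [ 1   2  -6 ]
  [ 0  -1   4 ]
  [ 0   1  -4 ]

ρ2 := -1·ρ2
  [ 1  2  -6 ]
  [ 0  1  -4 ]
  [ 0  1  -4 ]
ρ3 := ρ3 − ρ2
  [ 1  2  -6 ]
  [ 0  1  -4 ]
  [ 0  0   0 ]
ρ1 := ρ1 − 2·ρ2
  [ 1  0   2 ]
  [ 0  1  -4 ]
  [ 0  0   0 ]

[[1, 0, 2], [0, 1, -4], [0, 0, 0]]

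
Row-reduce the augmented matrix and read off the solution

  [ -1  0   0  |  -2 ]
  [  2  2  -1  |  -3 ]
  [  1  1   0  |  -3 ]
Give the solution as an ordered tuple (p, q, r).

(2, -5, -3)

ρ1 ← -1·ρ1
ρ2 ← ρ2 − 2·ρ1
ρ3 ← ρ3 − ρ1
ρ2 ← 1/2·ρ2
ρ3 ← ρ3 − ρ2
ρ3 ← 2·ρ3
ρ2 ← ρ2 + 1/2·ρ3
Reading off the last column: p = 2, q = -5, r = -3.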